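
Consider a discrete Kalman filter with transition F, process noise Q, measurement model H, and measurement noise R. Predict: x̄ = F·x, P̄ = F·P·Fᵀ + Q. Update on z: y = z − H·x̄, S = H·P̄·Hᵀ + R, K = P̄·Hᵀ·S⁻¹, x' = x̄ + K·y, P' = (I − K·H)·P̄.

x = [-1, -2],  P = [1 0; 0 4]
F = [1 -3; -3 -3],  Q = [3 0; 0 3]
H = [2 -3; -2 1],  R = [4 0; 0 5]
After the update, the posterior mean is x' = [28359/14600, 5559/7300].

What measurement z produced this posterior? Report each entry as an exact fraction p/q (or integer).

z = [2, -3]

x̄ = F·x = [5, 9]
P̄ = F·P·Fᵀ + Q = [40 33; 33 48]
S = H·P̄·Hᵀ + R = [200 -40; -40 81]
K = P̄·Hᵀ·S⁻¹ = [-3419/14600 -254/365; -3519/7300 -168/365]
x' − x̄ = [-44641/14600, -60141/7300] = K·y
y = (KᵀK)⁻¹·Kᵀ·(x' − x̄) = [19, -2]
z = y + H·x̄ = [19, -2] + [-17, -1] = [2, -3]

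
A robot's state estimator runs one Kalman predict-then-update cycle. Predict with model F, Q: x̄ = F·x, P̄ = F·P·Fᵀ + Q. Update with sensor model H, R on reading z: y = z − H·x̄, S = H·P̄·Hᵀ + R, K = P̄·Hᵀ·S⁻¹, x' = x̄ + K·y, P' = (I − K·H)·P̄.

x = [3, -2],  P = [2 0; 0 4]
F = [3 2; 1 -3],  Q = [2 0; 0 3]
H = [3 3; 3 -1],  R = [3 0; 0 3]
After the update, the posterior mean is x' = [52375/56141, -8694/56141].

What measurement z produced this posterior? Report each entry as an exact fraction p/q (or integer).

x̄ = F·x = [5, 9]
P̄ = F·P·Fᵀ + Q = [36 -18; -18 41]
S = H·P̄·Hᵀ + R = [372 93; 93 476]
K = P̄·Hᵀ·S⁻¹ = [4662/56141 450/1811; 13893/56141 -449/1811]
x' − x̄ = [-228330/56141, -513963/56141] = K·y
y = (KᵀK)⁻¹·Kᵀ·(x' − x̄) = [-40, -3]
z = y + H·x̄ = [-40, -3] + [42, 6] = [2, 3]

z = [2, 3]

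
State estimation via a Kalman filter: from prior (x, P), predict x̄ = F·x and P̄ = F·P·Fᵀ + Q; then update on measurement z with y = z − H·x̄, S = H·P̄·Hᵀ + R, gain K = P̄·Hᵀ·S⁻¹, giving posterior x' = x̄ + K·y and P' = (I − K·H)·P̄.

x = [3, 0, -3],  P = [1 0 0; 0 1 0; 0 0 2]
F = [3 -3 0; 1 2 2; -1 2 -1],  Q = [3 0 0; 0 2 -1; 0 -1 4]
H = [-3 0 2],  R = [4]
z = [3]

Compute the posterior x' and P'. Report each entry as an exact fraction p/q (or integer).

x' = [45/23, -59/23, 98/23]
P' = [228/115 -42/23 288/115; -42/23 1030/69 -187/69; 288/115 -187/69 1394/345]

x̄ = F·x = [9, -3, 0]
P̄ = F·P·Fᵀ + Q = [21 -3 -9; -3 15 -2; -9 -2 11]
y = z − H·x̄ = [30]
S = H·P̄·Hᵀ + R = [345]
K = P̄·Hᵀ·S⁻¹ = [-27/115; 1/69; 49/345]
x' = x̄ + K·y = [45/23, -59/23, 98/23]
P' = (I − K·H)·P̄ = [228/115 -42/23 288/115; -42/23 1030/69 -187/69; 288/115 -187/69 1394/345]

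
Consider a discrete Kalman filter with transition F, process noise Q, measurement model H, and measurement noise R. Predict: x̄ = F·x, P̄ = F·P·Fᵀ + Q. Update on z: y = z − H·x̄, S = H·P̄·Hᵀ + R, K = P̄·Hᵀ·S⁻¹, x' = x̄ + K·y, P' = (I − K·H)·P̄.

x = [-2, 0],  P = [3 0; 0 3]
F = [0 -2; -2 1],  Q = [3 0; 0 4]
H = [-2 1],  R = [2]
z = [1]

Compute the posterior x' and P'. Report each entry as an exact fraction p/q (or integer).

x' = [36/35, 109/35]
P' = [93/35 162/35; 162/35 1034/105]

x̄ = F·x = [0, 4]
P̄ = F·P·Fᵀ + Q = [15 -6; -6 19]
y = z − H·x̄ = [-3]
S = H·P̄·Hᵀ + R = [105]
K = P̄·Hᵀ·S⁻¹ = [-12/35; 31/105]
x' = x̄ + K·y = [36/35, 109/35]
P' = (I − K·H)·P̄ = [93/35 162/35; 162/35 1034/105]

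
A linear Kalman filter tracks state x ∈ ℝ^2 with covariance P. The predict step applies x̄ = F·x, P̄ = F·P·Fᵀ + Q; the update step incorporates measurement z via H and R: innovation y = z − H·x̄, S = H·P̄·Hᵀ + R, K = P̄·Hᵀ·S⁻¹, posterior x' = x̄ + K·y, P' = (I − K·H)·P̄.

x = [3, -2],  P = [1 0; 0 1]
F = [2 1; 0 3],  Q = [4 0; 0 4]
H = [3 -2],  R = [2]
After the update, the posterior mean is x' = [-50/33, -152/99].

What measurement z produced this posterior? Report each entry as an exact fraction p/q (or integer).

z = [-2]

x̄ = F·x = [4, -6]
P̄ = F·P·Fᵀ + Q = [9 3; 3 13]
S = H·P̄·Hᵀ + R = [99]
K = P̄·Hᵀ·S⁻¹ = [7/33; -17/99]
x' − x̄ = [-182/33, 442/99] = K·y
y = (KᵀK)⁻¹·Kᵀ·(x' − x̄) = [-26]
z = y + H·x̄ = [-26] + [24] = [-2]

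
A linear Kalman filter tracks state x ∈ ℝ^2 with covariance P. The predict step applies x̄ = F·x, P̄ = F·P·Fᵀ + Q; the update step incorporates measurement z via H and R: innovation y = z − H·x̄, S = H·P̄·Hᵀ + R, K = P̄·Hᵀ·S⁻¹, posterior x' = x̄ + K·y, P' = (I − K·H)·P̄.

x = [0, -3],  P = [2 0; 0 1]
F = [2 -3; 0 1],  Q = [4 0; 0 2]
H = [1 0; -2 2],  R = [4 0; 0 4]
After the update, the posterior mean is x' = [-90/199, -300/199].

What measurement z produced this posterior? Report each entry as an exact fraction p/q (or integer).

z = [-2, -2]

x̄ = F·x = [9, -3]
P̄ = F·P·Fᵀ + Q = [21 -3; -3 3]
S = H·P̄·Hᵀ + R = [25 -48; -48 124]
K = P̄·Hᵀ·S⁻¹ = [75/199 -48/199; 51/199 39/199]
x' − x̄ = [-1881/199, 297/199] = K·y
y = (KᵀK)⁻¹·Kᵀ·(x' − x̄) = [-11, 22]
z = y + H·x̄ = [-11, 22] + [9, -24] = [-2, -2]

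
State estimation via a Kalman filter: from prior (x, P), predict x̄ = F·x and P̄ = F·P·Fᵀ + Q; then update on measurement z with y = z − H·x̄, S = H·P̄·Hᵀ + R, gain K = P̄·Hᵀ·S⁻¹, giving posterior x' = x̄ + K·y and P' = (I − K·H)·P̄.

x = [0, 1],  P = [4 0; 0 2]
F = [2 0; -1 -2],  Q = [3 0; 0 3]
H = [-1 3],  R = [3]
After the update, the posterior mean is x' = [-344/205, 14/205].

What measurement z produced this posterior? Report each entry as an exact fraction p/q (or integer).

x̄ = F·x = [0, -2]
P̄ = F·P·Fᵀ + Q = [19 -8; -8 15]
S = H·P̄·Hᵀ + R = [205]
K = P̄·Hᵀ·S⁻¹ = [-43/205; 53/205]
x' − x̄ = [-344/205, 424/205] = K·y
y = (KᵀK)⁻¹·Kᵀ·(x' − x̄) = [8]
z = y + H·x̄ = [8] + [-6] = [2]

z = [2]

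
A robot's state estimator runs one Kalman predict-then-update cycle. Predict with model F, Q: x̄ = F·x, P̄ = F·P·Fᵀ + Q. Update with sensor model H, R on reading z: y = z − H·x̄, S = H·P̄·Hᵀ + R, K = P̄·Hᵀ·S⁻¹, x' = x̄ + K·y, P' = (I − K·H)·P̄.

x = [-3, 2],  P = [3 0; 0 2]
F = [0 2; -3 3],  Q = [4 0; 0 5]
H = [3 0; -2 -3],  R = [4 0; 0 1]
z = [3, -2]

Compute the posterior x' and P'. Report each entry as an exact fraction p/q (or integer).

x̄ = F·x = [4, 15]
P̄ = F·P·Fᵀ + Q = [12 12; 12 50]
y = z − H·x̄ = [-9, 51]
S = H·P̄·Hᵀ + R = [112 -180; -180 643]
K = P̄·Hᵀ·S⁻¹ = [3087/9904 -15/2476; -2043/9904 -813/2476]
x' = x̄ + K·y = [8773/9904, 1095/9904]
P' = (I − K·H)·P̄ = [1029/2476 -681/2476; -681/2476 725/2476]

x' = [8773/9904, 1095/9904]
P' = [1029/2476 -681/2476; -681/2476 725/2476]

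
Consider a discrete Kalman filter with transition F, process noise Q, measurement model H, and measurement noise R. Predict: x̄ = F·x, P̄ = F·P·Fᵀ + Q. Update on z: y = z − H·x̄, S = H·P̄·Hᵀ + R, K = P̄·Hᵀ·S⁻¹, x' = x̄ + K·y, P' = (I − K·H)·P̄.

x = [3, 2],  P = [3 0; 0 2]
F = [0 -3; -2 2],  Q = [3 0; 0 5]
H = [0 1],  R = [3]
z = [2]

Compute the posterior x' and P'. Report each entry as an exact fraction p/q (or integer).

x̄ = F·x = [-6, -2]
P̄ = F·P·Fᵀ + Q = [21 -12; -12 25]
y = z − H·x̄ = [4]
S = H·P̄·Hᵀ + R = [28]
K = P̄·Hᵀ·S⁻¹ = [-3/7; 25/28]
x' = x̄ + K·y = [-54/7, 11/7]
P' = (I − K·H)·P̄ = [111/7 -9/7; -9/7 75/28]

x' = [-54/7, 11/7]
P' = [111/7 -9/7; -9/7 75/28]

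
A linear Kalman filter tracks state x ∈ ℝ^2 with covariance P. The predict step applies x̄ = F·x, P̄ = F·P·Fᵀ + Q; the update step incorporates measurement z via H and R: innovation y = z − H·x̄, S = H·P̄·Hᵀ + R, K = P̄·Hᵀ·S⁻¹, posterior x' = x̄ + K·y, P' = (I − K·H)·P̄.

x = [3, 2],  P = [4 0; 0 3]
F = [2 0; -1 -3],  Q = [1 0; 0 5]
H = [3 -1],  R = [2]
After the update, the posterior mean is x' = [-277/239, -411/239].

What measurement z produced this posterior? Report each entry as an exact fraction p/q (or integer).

x̄ = F·x = [6, -9]
P̄ = F·P·Fᵀ + Q = [17 -8; -8 36]
S = H·P̄·Hᵀ + R = [239]
K = P̄·Hᵀ·S⁻¹ = [59/239; -60/239]
x' − x̄ = [-1711/239, 1740/239] = K·y
y = (KᵀK)⁻¹·Kᵀ·(x' − x̄) = [-29]
z = y + H·x̄ = [-29] + [27] = [-2]

z = [-2]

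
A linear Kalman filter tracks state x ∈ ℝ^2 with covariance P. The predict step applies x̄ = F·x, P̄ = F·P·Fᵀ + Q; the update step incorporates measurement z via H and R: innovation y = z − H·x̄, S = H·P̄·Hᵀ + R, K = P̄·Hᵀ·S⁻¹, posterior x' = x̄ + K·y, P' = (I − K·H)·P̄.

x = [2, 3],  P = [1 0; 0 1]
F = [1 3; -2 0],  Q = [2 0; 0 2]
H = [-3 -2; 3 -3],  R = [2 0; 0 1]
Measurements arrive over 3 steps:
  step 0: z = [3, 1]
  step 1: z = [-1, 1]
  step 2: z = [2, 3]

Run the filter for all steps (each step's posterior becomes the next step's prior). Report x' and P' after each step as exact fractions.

step 0: x̄ = F·x = [11, -4]
step 0: P̄ = F·P·Fᵀ + Q = [12 -2; -2 6]
step 0: y = z − H·x̄ = [28, -44]
step 0: S = H·P̄·Hᵀ + R = [110 -78; -78 199]
step 0: K = P̄·Hᵀ·S⁻¹ = [-1546/7903 1062/7903; -219/1129 -222/1129]
step 0: x' = x̄ + K·y = [-3083/7903, -880/1129]
step 0: P' = (I − K·H)·P̄ = [760/7903 58/1129; 58/1129 132/1129]
step 1: x̄ = F·x = [-21563/7903, 6166/7903]
step 1: P̄ = F·P·Fᵀ + Q = [27318/7903 -3956/7903; -3956/7903 18846/7903]
step 1: y = z − H·x̄ = [-60260/7903, 91090/7903]
step 1: S = H·P̄·Hᵀ + R = [289580/7903 -144654/7903; -144654/7903 494587/7903]
step 1: K = P̄·Hᵀ·S⁻¹ = [-1458211/7737424 520641/3868712; -717051/3868712 -372399/1934356]
step 1: x' = x̄ + K·y = [125586/483589, -12332/483589]
step 1: P' = (I − K·H)·P̄ = [361061/3868712 93757/1934356; 93757/1934356 108945/967178]
step 2: x̄ = F·x = [88590/483589, -251172/483589]
step 2: P̄ = F·P·Fᵀ + Q = [13145589/3868712 -923603/1934356; -923603/1934356 2295417/967178]
step 2: y = z − H·x̄ = [730604/483589, 431481/483589]
step 2: S = H·P̄·Hᵀ + R = [140607925/3868712 -68761911/3868712; -68761911/3868712 238063733/3868712]
step 2: K = P̄·Hᵀ·S⁻¹ = [-199998595/1061462431 142779330/1061462431; -1377069528/7430237017 -1430421054/7430237017]
step 2: x' = x̄ + K·y = [19689760/1061462431, -7215961290/7430237017]
step 2: P' = (I − K·H)·P̄ = [99036682/1061462431 51443572/1061462431; 51443572/1061462431 836912022/7430237017]

step 0: x' = [-3083/7903, -880/1129], P' = [760/7903 58/1129; 58/1129 132/1129]
step 1: x' = [125586/483589, -12332/483589], P' = [361061/3868712 93757/1934356; 93757/1934356 108945/967178]
step 2: x' = [19689760/1061462431, -7215961290/7430237017], P' = [99036682/1061462431 51443572/1061462431; 51443572/1061462431 836912022/7430237017]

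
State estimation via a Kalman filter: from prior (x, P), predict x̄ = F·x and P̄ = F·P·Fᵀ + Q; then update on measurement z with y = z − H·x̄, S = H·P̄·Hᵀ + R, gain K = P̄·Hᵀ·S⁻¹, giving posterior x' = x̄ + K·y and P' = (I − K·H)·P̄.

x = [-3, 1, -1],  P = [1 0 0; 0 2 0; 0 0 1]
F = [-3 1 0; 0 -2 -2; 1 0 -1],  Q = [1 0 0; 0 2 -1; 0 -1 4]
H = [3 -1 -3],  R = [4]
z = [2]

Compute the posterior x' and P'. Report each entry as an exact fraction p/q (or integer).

x̄ = F·x = [10, 0, -2]
P̄ = F·P·Fᵀ + Q = [12 -4 -3; -4 14 1; -3 1 6]
y = z − H·x̄ = [-34]
S = H·P̄·Hᵀ + R = [264]
K = P̄·Hᵀ·S⁻¹ = [49/264; -29/264; -7/66]
x' = x̄ + K·y = [487/132, 493/132, 53/33]
P' = (I − K·H)·P̄ = [767/264 365/264 145/66; 365/264 2855/264 -137/66; 145/66 -137/66 100/33]

x' = [487/132, 493/132, 53/33]
P' = [767/264 365/264 145/66; 365/264 2855/264 -137/66; 145/66 -137/66 100/33]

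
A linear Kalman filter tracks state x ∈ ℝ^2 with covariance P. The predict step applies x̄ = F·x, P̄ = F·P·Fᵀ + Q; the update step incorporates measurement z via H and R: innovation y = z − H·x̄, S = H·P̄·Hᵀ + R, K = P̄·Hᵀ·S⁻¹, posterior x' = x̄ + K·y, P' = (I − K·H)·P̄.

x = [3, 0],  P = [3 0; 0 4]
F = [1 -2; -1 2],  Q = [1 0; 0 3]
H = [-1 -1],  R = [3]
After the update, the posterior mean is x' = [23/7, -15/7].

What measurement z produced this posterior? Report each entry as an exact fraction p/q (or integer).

x̄ = F·x = [3, -3]
P̄ = F·P·Fᵀ + Q = [20 -19; -19 22]
S = H·P̄·Hᵀ + R = [7]
K = P̄·Hᵀ·S⁻¹ = [-1/7; -3/7]
x' − x̄ = [2/7, 6/7] = K·y
y = (KᵀK)⁻¹·Kᵀ·(x' − x̄) = [-2]
z = y + H·x̄ = [-2] + [0] = [-2]

z = [-2]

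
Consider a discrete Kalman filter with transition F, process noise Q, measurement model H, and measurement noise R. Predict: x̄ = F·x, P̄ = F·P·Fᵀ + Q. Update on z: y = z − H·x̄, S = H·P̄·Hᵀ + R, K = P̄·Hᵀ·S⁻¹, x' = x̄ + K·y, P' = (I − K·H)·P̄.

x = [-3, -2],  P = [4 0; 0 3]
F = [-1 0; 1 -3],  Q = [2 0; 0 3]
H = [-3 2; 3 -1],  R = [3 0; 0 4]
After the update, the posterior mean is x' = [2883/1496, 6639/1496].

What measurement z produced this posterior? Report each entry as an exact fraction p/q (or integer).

x̄ = F·x = [3, 3]
P̄ = F·P·Fᵀ + Q = [6 -4; -4 34]
S = H·P̄·Hᵀ + R = [241 -158; -158 116]
K = P̄·Hᵀ·S⁻¹ = [115/748 597/1496; 503/748 777/1496]
x' − x̄ = [-1605/1496, 2151/1496] = K·y
y = (KᵀK)⁻¹·Kᵀ·(x' − x̄) = [6, -5]
z = y + H·x̄ = [6, -5] + [-3, 6] = [3, 1]

z = [3, 1]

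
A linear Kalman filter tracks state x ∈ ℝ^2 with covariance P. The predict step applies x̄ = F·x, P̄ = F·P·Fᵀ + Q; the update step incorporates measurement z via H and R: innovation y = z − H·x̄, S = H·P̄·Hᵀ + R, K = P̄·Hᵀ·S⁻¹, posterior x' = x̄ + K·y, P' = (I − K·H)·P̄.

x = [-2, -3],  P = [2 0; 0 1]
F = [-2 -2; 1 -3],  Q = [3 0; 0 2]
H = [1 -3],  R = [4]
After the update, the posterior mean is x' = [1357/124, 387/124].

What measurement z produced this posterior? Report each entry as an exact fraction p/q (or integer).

z = [2]

x̄ = F·x = [10, 7]
P̄ = F·P·Fᵀ + Q = [15 2; 2 13]
S = H·P̄·Hᵀ + R = [124]
K = P̄·Hᵀ·S⁻¹ = [9/124; -37/124]
x' − x̄ = [117/124, -481/124] = K·y
y = (KᵀK)⁻¹·Kᵀ·(x' − x̄) = [13]
z = y + H·x̄ = [13] + [-11] = [2]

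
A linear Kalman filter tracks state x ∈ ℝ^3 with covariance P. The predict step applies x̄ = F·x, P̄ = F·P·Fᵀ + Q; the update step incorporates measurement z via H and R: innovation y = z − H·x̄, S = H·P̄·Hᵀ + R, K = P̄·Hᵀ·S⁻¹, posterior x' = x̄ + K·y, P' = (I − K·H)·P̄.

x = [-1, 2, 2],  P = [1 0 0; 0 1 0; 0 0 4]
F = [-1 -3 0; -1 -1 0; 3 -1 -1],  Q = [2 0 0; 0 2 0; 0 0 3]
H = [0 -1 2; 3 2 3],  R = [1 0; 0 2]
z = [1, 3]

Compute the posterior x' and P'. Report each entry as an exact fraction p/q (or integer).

x' = [2281/18143, 4975/18143, 11078/18143]
P' = [27892/18143 -19660/18143 -12196/18143; -19660/18143 19384/18143 7920/18143; -12196/18143 7920/18143 7534/18143]

x̄ = F·x = [-5, -1, -7]
P̄ = F·P·Fᵀ + Q = [12 4 0; 4 4 -2; 0 -2 17]
y = z − H·x̄ = [14, 41]
S = H·P̄·Hᵀ + R = [81 80; 80 303]
K = P̄·Hᵀ·S⁻¹ = [-4732/18143 3884/18143; -3544/18143 1774/18143; 7148/18143 927/18143]
x' = x̄ + K·y = [2281/18143, 4975/18143, 11078/18143]
P' = (I − K·H)·P̄ = [27892/18143 -19660/18143 -12196/18143; -19660/18143 19384/18143 7920/18143; -12196/18143 7920/18143 7534/18143]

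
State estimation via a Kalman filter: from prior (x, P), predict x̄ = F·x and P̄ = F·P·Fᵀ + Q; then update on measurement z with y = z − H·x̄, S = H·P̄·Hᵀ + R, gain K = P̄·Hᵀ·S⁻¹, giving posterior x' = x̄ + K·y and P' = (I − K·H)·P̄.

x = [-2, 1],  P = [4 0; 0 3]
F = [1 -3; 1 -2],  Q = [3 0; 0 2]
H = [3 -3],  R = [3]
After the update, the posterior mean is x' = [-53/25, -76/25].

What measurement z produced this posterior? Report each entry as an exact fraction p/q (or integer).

x̄ = F·x = [-5, -4]
P̄ = F·P·Fᵀ + Q = [34 22; 22 18]
S = H·P̄·Hᵀ + R = [75]
K = P̄·Hᵀ·S⁻¹ = [12/25; 4/25]
x' − x̄ = [72/25, 24/25] = K·y
y = (KᵀK)⁻¹·Kᵀ·(x' − x̄) = [6]
z = y + H·x̄ = [6] + [-3] = [3]

z = [3]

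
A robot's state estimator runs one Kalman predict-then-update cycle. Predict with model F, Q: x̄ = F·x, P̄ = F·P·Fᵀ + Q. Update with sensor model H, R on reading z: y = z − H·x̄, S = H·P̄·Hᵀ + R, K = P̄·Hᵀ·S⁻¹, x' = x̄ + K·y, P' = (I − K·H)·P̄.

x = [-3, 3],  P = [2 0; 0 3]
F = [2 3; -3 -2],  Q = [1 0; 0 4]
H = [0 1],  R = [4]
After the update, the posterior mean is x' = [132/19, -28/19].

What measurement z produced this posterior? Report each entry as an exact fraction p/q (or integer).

x̄ = F·x = [3, 3]
P̄ = F·P·Fᵀ + Q = [36 -30; -30 34]
S = H·P̄·Hᵀ + R = [38]
K = P̄·Hᵀ·S⁻¹ = [-15/19; 17/19]
x' − x̄ = [75/19, -85/19] = K·y
y = (KᵀK)⁻¹·Kᵀ·(x' − x̄) = [-5]
z = y + H·x̄ = [-5] + [3] = [-2]

z = [-2]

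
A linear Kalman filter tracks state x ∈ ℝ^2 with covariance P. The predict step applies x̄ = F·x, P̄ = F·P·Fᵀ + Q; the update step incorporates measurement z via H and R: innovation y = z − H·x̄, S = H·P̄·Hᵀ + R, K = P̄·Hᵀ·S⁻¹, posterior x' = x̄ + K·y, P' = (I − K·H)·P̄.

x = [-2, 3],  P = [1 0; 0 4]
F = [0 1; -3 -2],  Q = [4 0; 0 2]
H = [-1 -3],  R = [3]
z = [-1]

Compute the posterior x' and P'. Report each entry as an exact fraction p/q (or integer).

x̄ = F·x = [3, 0]
P̄ = F·P·Fᵀ + Q = [8 -8; -8 27]
y = z − H·x̄ = [2]
S = H·P̄·Hᵀ + R = [206]
K = P̄·Hᵀ·S⁻¹ = [8/103; -73/206]
x' = x̄ + K·y = [325/103, -73/103]
P' = (I − K·H)·P̄ = [696/103 -240/103; -240/103 233/206]

x' = [325/103, -73/103]
P' = [696/103 -240/103; -240/103 233/206]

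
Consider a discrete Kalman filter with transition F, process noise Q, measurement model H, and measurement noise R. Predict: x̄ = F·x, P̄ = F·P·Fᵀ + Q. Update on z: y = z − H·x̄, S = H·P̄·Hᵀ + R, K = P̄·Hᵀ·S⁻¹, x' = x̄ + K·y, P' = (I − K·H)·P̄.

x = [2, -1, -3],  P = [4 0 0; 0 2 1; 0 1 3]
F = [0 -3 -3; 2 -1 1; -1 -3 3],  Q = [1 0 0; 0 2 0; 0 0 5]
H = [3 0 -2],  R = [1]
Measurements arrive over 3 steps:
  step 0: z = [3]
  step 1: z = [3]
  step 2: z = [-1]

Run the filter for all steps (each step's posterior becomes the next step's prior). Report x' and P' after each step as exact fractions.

step 0: x' = [-342/829, 2197/829, -1781/829], P' = [8956/829 -177/829 13329/829; -177/829 17288/829 -260/829; 13329/829 -260/829 20043/829]
step 1: x' = [-25654974/3904945, -903459/354995, -8869671/780989], P' = [436348204/3904945 25012419/354995 130807755/780989; 25012419/354995 17495044/354995 7509070/70999; 130807755/780989 7509070/70999 196261779/780989]
step 2: x' = [-1252878596778/219014982589, -171407239009/219014982589, -1770134221107/219014982589], P' = [5167988725972/219014982589 2938657875609/219014982589 7720668333927/219014982589; 2938657875609/219014982589 2713269031436/219014982589 4421964361678/219014982589; 7720668333927/219014982589 4421964361678/219014982589 11588783137755/219014982589]

step 0: x̄ = F·x = [12, 2, -8]
step 0: P̄ = F·P·Fᵀ + Q = [64 -3 -9; -3 21 1; -9 1 36]
step 0: y = z − H·x̄ = [-49]
step 0: S = H·P̄·Hᵀ + R = [829]
step 0: K = P̄·Hᵀ·S⁻¹ = [210/829; -11/829; -99/829]
step 0: x' = x̄ + K·y = [-342/829, 2197/829, -1781/829]
step 0: P' = (I − K·H)·P̄ = [8956/829 -177/829 13329/829; -177/829 17288/829 -260/829; 13329/829 -260/829 20043/829]
step 1: x̄ = F·x = [-1248/829, -4662/829, -11592/829]
step 1: P̄ = F·P·Fᵀ + Q = [332128/829 -87177/829 14661/829; -87177/829 129357/829 163171/829; 14661/829 163171/829 272724/829]
step 1: y = z − H·x̄ = [-16953/829]
step 1: S = H·P̄·Hᵀ + R = [3904945/829]
step 1: K = P̄·Hᵀ·S⁻¹ = [967062/3904945; -53443/354995; -100293/780989]
step 1: x' = x̄ + K·y = [-25654974/3904945, -903459/354995, -8869671/780989]
step 1: P' = (I − K·H)·P̄ = [436348204/3904945 25012419/354995 130807755/780989; 25012419/354995 17495044/354995 7509070/70999; 130807755/780989 7509070/70999 196261779/780989]
step 2: x̄ = F·x = [162859212/3904945, -85720254/3904945, -77575944/3904945]
step 2: P̄ = F·P·Fᵀ + Q = [18001673656/3904945 -7941642537/3904945 -4312244547/3904945; -7941642537/3904945 3616568049/3904945 2065084459/3904945; -4312244547/3904945 2065084459/3904945 1312270044/3904945]
step 2: y = z − H·x̄ = [-647634469/3904945]
step 2: S = H·P̄·Hᵀ + R = [219014982589/3904945]
step 2: K = P̄·Hᵀ·S⁻¹ = [62629510062/219014982589; -27955096529/219014982589; -15561273729/219014982589]
step 2: x' = x̄ + K·y = [-1252878596778/219014982589, -171407239009/219014982589, -1770134221107/219014982589]
step 2: P' = (I − K·H)·P̄ = [5167988725972/219014982589 2938657875609/219014982589 7720668333927/219014982589; 2938657875609/219014982589 2713269031436/219014982589 4421964361678/219014982589; 7720668333927/219014982589 4421964361678/219014982589 11588783137755/219014982589]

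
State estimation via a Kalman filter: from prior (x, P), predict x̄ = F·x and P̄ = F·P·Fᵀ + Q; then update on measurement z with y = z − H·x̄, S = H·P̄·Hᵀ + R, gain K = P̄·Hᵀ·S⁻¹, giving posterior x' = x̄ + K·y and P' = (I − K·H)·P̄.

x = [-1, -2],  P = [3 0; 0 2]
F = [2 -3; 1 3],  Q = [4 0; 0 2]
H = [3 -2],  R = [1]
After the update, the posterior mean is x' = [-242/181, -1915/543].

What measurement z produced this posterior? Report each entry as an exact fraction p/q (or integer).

z = [3]

x̄ = F·x = [4, -7]
P̄ = F·P·Fᵀ + Q = [34 -12; -12 23]
S = H·P̄·Hᵀ + R = [543]
K = P̄·Hᵀ·S⁻¹ = [42/181; -82/543]
x' − x̄ = [-966/181, 1886/543] = K·y
y = (KᵀK)⁻¹·Kᵀ·(x' − x̄) = [-23]
z = y + H·x̄ = [-23] + [26] = [3]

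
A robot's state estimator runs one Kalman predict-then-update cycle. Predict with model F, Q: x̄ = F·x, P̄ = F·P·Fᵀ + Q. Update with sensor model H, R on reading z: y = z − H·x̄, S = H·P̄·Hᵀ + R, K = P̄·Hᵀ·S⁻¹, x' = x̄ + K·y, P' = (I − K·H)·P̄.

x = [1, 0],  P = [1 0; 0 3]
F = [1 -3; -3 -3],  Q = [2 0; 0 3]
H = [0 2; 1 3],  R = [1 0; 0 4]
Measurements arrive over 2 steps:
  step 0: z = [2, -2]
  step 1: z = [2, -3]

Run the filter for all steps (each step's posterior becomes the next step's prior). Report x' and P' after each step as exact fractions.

step 0: x̄ = F·x = [1, -3]
step 0: P̄ = F·P·Fᵀ + Q = [30 24; 24 39]
step 0: y = z − H·x̄ = [8, 6]
step 0: S = H·P̄·Hᵀ + R = [157 282; 282 529]
step 0: K = P̄·Hᵀ·S⁻¹ = [-3372/3529 2478/3529; 1500/3529 141/3529]
step 0: x' = x̄ + K·y = [-8579/3529, 2259/3529]
step 0: P' = (I − K·H)·P̄ = [14970/3529 -1686/3529; -1686/3529 750/3529]
step 1: x̄ = F·x = [-15356/3529, 18960/3529]
step 1: P̄ = F·P·Fᵀ + Q = [38894/3529 -48276/3529; -48276/3529 121719/3529]
step 1: y = z − H·x̄ = [-30862/3529, -52111/3529]
step 1: S = H·P̄·Hᵀ + R = [490405/3529 633762/3529; 633762/3529 858825/3529]
step 1: K = P̄·Hᵀ·S⁻¹ = [-496972/614521 2618426/5530689; 259548/614521 35209/614521]
step 1: x' = x̄ + K·y = [-23615786/5530689, 511865/614521]
step 1: P' = (I − K·H)·P̄ = [17182826/5530689 -248486/614521; -248486/614521 129774/614521]

step 0: x' = [-8579/3529, 2259/3529], P' = [14970/3529 -1686/3529; -1686/3529 750/3529]
step 1: x' = [-23615786/5530689, 511865/614521], P' = [17182826/5530689 -248486/614521; -248486/614521 129774/614521]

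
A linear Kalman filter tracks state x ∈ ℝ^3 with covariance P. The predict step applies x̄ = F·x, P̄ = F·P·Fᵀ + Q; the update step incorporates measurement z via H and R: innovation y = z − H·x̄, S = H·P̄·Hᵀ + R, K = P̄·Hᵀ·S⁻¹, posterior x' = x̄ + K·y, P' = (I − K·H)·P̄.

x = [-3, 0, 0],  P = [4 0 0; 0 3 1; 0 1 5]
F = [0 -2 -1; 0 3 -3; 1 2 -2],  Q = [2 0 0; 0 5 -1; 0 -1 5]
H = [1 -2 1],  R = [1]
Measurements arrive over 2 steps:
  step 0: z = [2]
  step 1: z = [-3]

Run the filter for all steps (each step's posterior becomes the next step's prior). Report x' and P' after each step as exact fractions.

step 0: x' = [115/153, -415/153, -644/153], P' = [2990/153 1909/153 851/153; 1909/153 2138/153 2284/153; 851/153 2284/153 3680/153]
step 1: x' = [24263/4487, 35768/4487, 34095/4487], P' = [1855431/17948 1159969/17948 118690/4487; 1159969/17948 943315/17948 179554/4487; 118690/4487 179554/4487 238081/4487]

step 0: x̄ = F·x = [0, 0, -3]
step 0: P̄ = F·P·Fᵀ + Q = [23 0 0; 0 59 35; 0 35 33]
step 0: y = z − H·x̄ = [5]
step 0: S = H·P̄·Hᵀ + R = [153]
step 0: K = P̄·Hᵀ·S⁻¹ = [23/153; -83/153; -37/153]
step 0: x' = x̄ + K·y = [115/153, -415/153, -644/153]
step 0: P' = (I − K·H)·P̄ = [2990/153 1909/153 851/153; 1909/153 2138/153 2284/153; 851/153 2284/153 3680/153]
step 1: x̄ = F·x = [1474/153, 229/51, 191/51]
step 1: P̄ = F·P·Fᵀ + Q = [21674/153 1688/51 -431/51; 1688/51 1335/17 1169/17; -431/51 1169/17 1443/17]
step 1: y = z − H·x̄ = [-1132/153]
step 1: S = H·P̄·Hᵀ + R = [17948/153]
step 1: K = P̄·Hᵀ·S⁻¹ = [10253/17948; -8445/17948; -2337/4487]
step 1: x' = x̄ + K·y = [24263/4487, 35768/4487, 34095/4487]
step 1: P' = (I − K·H)·P̄ = [1855431/17948 1159969/17948 118690/4487; 1159969/17948 943315/17948 179554/4487; 118690/4487 179554/4487 238081/4487]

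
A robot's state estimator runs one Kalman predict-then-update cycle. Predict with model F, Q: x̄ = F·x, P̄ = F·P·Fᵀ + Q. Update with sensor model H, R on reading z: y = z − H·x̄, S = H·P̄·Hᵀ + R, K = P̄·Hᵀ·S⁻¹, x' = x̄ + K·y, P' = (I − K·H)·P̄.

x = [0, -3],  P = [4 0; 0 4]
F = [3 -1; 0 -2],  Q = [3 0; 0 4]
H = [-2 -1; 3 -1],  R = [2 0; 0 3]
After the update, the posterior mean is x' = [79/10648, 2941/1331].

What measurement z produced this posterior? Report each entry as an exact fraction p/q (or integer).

x̄ = F·x = [3, 6]
P̄ = F·P·Fᵀ + Q = [43 8; 8 20]
S = H·P̄·Hᵀ + R = [226 -246; -246 362]
K = P̄·Hᵀ·S⁻¹ = [-2131/10648 2111/10648; -753/1331 -497/1331]
x' − x̄ = [-31865/10648, -5045/1331] = K·y
y = (KᵀK)⁻¹·Kᵀ·(x' − x̄) = [10, -5]
z = y + H·x̄ = [10, -5] + [-12, 3] = [-2, -2]

z = [-2, -2]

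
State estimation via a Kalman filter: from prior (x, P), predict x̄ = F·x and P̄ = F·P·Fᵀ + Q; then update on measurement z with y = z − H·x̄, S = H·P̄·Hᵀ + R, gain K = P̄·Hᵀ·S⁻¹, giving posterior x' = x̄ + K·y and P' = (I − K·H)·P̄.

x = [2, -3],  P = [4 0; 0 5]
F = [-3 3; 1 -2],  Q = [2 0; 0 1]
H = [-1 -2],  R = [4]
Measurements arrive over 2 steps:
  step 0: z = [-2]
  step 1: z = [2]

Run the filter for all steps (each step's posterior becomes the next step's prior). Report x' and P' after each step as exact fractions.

step 0: x' = [-286/19, 160/19], P' = [1576/19 -790/19; -790/19 411/19]
step 1: x' = [11546/597, -2014/199], P' = [352952/597 -56470/199; -56470/199 27231/199]

step 0: x̄ = F·x = [-15, 8]
step 0: P̄ = F·P·Fᵀ + Q = [83 -42; -42 25]
step 0: y = z − H·x̄ = [-1]
step 0: S = H·P̄·Hᵀ + R = [19]
step 0: K = P̄·Hᵀ·S⁻¹ = [1/19; -8/19]
step 0: x' = x̄ + K·y = [-286/19, 160/19]
step 0: P' = (I − K·H)·P̄ = [1576/19 -790/19; -790/19 411/19]
step 1: x̄ = F·x = [1338/19, -606/19]
step 1: P̄ = F·P·Fᵀ + Q = [32141/19 -14304/19; -14304/19 6399/19]
step 1: y = z − H·x̄ = [164/19]
step 1: S = H·P̄·Hᵀ + R = [597/19]
step 1: K = P̄·Hᵀ·S⁻¹ = [-3533/597; 502/199]
step 1: x' = x̄ + K·y = [11546/597, -2014/199]
step 1: P' = (I − K·H)·P̄ = [352952/597 -56470/199; -56470/199 27231/199]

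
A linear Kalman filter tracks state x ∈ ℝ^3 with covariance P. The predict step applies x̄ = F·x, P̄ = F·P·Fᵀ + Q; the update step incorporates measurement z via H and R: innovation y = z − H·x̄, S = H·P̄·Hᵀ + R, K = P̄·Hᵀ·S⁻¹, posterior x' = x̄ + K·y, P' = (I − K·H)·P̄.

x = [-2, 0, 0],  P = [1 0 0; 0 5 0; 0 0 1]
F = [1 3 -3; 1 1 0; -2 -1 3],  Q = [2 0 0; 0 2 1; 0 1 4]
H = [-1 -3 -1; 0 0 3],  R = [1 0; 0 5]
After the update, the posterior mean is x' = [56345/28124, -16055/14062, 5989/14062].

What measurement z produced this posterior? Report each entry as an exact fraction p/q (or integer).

z = [1, 1]

x̄ = F·x = [-2, -2, 4]
P̄ = F·P·Fᵀ + Q = [57 16 -26; 16 8 -6; -26 -6 22]
S = H·P̄·Hᵀ + R = [160 66; 66 203]
K = P̄·Hᵀ·S⁻¹ = [-10889/28124 -3633/14062; -2857/14062 -159/7031; 55/14062 2277/7031]
x' − x̄ = [112593/28124, 12069/14062, -50259/14062] = K·y
y = (KᵀK)⁻¹·Kᵀ·(x' − x̄) = [-3, -11]
z = y + H·x̄ = [-3, -11] + [4, 12] = [1, 1]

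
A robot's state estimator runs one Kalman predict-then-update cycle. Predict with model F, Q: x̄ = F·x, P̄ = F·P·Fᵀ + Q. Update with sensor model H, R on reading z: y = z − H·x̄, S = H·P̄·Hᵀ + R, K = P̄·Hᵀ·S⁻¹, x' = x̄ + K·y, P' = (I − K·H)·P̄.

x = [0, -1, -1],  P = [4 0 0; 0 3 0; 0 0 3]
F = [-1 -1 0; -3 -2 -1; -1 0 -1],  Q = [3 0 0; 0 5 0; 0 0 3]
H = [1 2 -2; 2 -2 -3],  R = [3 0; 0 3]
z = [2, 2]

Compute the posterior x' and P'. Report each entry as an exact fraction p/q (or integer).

x̄ = F·x = [1, 3, 1]
P̄ = F·P·Fᵀ + Q = [10 18 4; 18 56 15; 4 15 10]
y = z − H·x̄ = [-3, 9]
S = H·P̄·Hᵀ + R = [213 -166; -166 345]
K = P̄·Hᵀ·S⁻¹ = [8462/45929 344/45929; 14414/45929 -9173/45929; -3802/45929 -8752/45929]
x' = x̄ + K·y = [23639/45929, 11988/45929, -21433/45929]
P' = (I − K·H)·P̄ = [147366/45929 22146/45929 83136/45929; 22146/45929 20691/45929 10143/45929; 83136/45929 10143/45929 57414/45929]

x' = [23639/45929, 11988/45929, -21433/45929]
P' = [147366/45929 22146/45929 83136/45929; 22146/45929 20691/45929 10143/45929; 83136/45929 10143/45929 57414/45929]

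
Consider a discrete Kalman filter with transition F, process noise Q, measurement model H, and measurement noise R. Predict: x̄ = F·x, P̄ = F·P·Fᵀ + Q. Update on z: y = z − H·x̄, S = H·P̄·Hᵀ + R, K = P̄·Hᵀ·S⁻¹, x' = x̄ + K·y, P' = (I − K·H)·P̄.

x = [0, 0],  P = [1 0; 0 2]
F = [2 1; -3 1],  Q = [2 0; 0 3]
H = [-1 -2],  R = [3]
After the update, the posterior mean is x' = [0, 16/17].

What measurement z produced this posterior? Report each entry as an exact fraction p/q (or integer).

x̄ = F·x = [0, 0]
P̄ = F·P·Fᵀ + Q = [8 -4; -4 14]
S = H·P̄·Hᵀ + R = [51]
K = P̄·Hᵀ·S⁻¹ = [0; -8/17]
x' − x̄ = [0, 16/17] = K·y
y = (KᵀK)⁻¹·Kᵀ·(x' − x̄) = [-2]
z = y + H·x̄ = [-2] + [0] = [-2]

z = [-2]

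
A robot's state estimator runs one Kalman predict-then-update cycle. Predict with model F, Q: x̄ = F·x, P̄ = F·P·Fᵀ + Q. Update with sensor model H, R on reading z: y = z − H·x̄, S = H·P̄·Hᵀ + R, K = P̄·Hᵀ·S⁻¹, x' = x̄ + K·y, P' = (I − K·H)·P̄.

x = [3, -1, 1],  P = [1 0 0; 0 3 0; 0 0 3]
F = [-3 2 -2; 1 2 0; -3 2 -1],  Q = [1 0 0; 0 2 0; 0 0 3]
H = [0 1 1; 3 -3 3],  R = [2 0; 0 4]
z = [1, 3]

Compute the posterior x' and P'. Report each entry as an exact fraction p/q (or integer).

x' = [187/131, 217/262, 69/262]
P' = [23438/7991 13005/7991 -8937/7991; 13005/7991 23523/15982 -4419/15982; -8937/7991 -4419/15982 15579/15982]

x̄ = F·x = [-13, 1, -12]
P̄ = F·P·Fᵀ + Q = [34 9 27; 9 15 9; 27 9 27]
y = z − H·x̄ = [12, 81]
S = H·P̄·Hᵀ + R = [62 144; 144 850]
K = P̄·Hᵀ·S⁻¹ = [2034/7991 1122/7991; 4776/7991 -1449/15982; 2790/7991 1593/15982]
x' = x̄ + K·y = [187/131, 217/262, 69/262]
P' = (I − K·H)·P̄ = [23438/7991 13005/7991 -8937/7991; 13005/7991 23523/15982 -4419/15982; -8937/7991 -4419/15982 15579/15982]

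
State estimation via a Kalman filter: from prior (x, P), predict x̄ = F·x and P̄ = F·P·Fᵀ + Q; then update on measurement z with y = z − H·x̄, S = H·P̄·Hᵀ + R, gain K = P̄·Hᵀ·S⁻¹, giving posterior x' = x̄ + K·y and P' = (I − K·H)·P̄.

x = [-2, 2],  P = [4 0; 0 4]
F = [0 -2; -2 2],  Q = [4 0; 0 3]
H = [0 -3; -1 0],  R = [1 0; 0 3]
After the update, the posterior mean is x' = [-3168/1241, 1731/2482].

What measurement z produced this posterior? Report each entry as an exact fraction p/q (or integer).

x̄ = F·x = [-4, 8]
P̄ = F·P·Fᵀ + Q = [20 -16; -16 35]
S = H·P̄·Hᵀ + R = [316 -48; -48 23]
K = P̄·Hᵀ·S⁻¹ = [36/1241 -1004/1241; -1647/4964 4/1241]
x' − x̄ = [1796/1241, -18125/2482] = K·y
y = (KᵀK)⁻¹·Kᵀ·(x' − x̄) = [22, -1]
z = y + H·x̄ = [22, -1] + [-24, 4] = [-2, 3]

z = [-2, 3]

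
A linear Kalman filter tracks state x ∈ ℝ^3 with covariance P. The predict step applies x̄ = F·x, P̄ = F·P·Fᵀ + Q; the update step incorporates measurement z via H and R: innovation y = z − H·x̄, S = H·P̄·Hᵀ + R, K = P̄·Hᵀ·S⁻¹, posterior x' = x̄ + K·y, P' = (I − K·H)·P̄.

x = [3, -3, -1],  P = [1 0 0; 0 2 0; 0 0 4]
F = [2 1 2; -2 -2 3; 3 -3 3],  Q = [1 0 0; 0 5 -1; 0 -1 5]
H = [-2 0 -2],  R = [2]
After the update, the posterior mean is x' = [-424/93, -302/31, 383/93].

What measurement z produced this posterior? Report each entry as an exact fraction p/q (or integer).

x̄ = F·x = [1, -3, 15]
P̄ = F·P·Fᵀ + Q = [23 16 24; 16 53 41; 24 41 68]
S = H·P̄·Hᵀ + R = [558]
K = P̄·Hᵀ·S⁻¹ = [-47/279; -19/93; -92/279]
x' − x̄ = [-517/93, -209/31, -1012/93] = K·y
y = (KᵀK)⁻¹·Kᵀ·(x' − x̄) = [33]
z = y + H·x̄ = [33] + [-32] = [1]

z = [1]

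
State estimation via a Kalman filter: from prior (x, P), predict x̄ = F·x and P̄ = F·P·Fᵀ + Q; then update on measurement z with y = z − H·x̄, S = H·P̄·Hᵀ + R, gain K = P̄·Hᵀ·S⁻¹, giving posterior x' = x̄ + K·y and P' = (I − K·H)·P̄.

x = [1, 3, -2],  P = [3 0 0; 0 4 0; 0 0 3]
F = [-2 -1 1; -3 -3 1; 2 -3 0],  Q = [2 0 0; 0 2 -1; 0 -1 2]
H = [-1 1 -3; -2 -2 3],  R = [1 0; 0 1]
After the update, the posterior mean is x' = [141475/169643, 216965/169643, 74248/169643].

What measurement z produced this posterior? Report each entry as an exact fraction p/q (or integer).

x̄ = F·x = [-7, -14, -7]
P̄ = F·P·Fᵀ + Q = [21 33 0; 33 68 17; 0 17 50]
S = H·P̄·Hᵀ + R = [372 -391; -391 867]
K = P̄·Hᵀ·S⁻¹ = [-1872/9979 -35484/169643; -4289/9979 -62428/169643; -4115/9979 -8851/169643]
x' − x̄ = [1328976/169643, 2591967/169643, 1261749/169643] = K·y
y = (KᵀK)⁻¹·Kᵀ·(x' − x̄) = [-15, -24]
z = y + H·x̄ = [-15, -24] + [14, 21] = [-1, -3]

z = [-1, -3]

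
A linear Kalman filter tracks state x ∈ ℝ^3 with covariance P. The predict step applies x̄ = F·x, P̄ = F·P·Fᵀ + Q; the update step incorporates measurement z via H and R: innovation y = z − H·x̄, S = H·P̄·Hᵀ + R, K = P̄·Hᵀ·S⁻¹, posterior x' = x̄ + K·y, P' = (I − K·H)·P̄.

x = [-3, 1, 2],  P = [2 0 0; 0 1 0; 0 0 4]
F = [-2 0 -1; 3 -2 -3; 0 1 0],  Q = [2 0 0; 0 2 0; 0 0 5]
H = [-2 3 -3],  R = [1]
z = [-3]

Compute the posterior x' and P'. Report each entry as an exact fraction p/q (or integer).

x̄ = F·x = [4, -17, 1]
P̄ = F·P·Fᵀ + Q = [14 0 0; 0 60 -2; 0 -2 6]
y = z − H·x̄ = [59]
S = H·P̄·Hᵀ + R = [687]
K = P̄·Hᵀ·S⁻¹ = [-28/687; 62/229; -8/229]
x' = x̄ + K·y = [1096/687, -235/229, -243/229]
P' = (I − K·H)·P̄ = [8834/687 1736/229 -224/229; 1736/229 2208/229 1030/229; -224/229 1030/229 1182/229]

x' = [1096/687, -235/229, -243/229]
P' = [8834/687 1736/229 -224/229; 1736/229 2208/229 1030/229; -224/229 1030/229 1182/229]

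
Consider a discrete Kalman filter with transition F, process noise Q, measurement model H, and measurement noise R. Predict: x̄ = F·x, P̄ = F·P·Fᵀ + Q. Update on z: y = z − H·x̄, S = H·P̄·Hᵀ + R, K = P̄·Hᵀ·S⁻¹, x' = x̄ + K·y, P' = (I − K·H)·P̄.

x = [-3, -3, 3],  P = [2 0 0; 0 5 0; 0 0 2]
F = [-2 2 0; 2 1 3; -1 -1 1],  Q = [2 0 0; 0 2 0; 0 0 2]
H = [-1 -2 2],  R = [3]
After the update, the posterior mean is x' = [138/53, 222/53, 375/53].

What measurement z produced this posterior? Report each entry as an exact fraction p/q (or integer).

z = [3]

x̄ = F·x = [0, 0, 9]
P̄ = F·P·Fᵀ + Q = [30 2 -6; 2 33 -3; -6 -3 11]
S = H·P̄·Hᵀ + R = [265]
K = P̄·Hᵀ·S⁻¹ = [-46/265; -74/265; 34/265]
x' − x̄ = [138/53, 222/53, -102/53] = K·y
y = (KᵀK)⁻¹·Kᵀ·(x' − x̄) = [-15]
z = y + H·x̄ = [-15] + [18] = [3]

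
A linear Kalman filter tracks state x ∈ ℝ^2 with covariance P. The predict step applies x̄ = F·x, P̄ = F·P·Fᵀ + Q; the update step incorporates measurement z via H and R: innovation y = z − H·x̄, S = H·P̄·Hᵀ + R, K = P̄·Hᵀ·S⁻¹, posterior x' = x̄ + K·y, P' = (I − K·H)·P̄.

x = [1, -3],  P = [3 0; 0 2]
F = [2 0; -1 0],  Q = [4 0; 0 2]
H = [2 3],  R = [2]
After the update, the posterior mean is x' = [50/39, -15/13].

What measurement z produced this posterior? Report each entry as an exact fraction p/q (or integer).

z = [-1]

x̄ = F·x = [2, -1]
P̄ = F·P·Fᵀ + Q = [16 -6; -6 5]
S = H·P̄·Hᵀ + R = [39]
K = P̄·Hᵀ·S⁻¹ = [14/39; 1/13]
x' − x̄ = [-28/39, -2/13] = K·y
y = (KᵀK)⁻¹·Kᵀ·(x' − x̄) = [-2]
z = y + H·x̄ = [-2] + [1] = [-1]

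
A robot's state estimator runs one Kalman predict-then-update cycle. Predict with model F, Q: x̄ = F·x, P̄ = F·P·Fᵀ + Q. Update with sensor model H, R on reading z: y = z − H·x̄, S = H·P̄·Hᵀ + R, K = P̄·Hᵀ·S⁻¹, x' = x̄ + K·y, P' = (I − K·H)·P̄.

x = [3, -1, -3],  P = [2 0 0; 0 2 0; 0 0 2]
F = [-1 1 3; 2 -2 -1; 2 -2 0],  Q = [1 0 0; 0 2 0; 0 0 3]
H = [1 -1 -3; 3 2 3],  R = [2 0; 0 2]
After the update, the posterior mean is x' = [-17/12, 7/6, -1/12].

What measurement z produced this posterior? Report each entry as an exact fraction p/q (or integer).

z = [-2, -2]

x̄ = F·x = [-13, 11, 8]
P̄ = F·P·Fᵀ + Q = [23 -14 -8; -14 20 16; -8 16 19]
S = H·P̄·Hᵀ + R = [388 -224; -224 340]
K = P̄·Hᵀ·S⁻¹ = [6137/20436 5065/20436; -169/786 -5/786; -3245/20436 1769/20436]
x' − x̄ = [139/12, -59/6, -97/12] = K·y
y = (KᵀK)⁻¹·Kᵀ·(x' − x̄) = [46, -9]
z = y + H·x̄ = [46, -9] + [-48, 7] = [-2, -2]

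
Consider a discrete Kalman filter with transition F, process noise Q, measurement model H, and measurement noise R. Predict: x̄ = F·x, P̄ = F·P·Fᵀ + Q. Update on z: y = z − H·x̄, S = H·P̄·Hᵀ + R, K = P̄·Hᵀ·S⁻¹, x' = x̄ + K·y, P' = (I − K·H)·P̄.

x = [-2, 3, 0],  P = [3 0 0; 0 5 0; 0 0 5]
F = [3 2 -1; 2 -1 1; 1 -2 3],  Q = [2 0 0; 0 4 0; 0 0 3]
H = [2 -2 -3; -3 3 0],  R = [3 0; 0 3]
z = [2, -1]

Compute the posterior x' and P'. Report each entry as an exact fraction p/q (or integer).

x' = [-194028/56423, -212165/56423, -27172/56423]
P' = [735696/56423 710394/56423 25535/56423; 710394/56423 703359/56423 13676/56423; 25535/56423 13676/56423 26278/56423]

x̄ = F·x = [0, -7, -8]
P̄ = F·P·Fᵀ + Q = [54 3 -26; 3 26 31; -26 31 71]
y = z − H·x̄ = [-36, 20]
S = H·P̄·Hᵀ + R = [1622 -957; -957 669]
K = P̄·Hᵀ·S⁻¹ = [-8667/56423 -25302/56423; -8986/56423 -7035/56423; -18372/56423 -11859/56423]
x' = x̄ + K·y = [-194028/56423, -212165/56423, -27172/56423]
P' = (I − K·H)·P̄ = [735696/56423 710394/56423 25535/56423; 710394/56423 703359/56423 13676/56423; 25535/56423 13676/56423 26278/56423]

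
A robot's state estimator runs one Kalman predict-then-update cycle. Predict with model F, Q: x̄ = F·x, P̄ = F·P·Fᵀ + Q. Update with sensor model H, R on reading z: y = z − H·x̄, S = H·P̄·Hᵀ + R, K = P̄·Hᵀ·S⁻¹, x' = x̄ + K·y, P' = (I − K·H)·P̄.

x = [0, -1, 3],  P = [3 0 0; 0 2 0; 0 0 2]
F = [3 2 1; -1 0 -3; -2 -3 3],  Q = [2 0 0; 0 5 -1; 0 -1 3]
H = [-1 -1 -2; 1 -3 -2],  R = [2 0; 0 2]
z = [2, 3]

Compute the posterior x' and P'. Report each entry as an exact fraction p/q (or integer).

x' = [-3325/8864, -21177/17728, 821/17728]
P' = [9987/2216 18495/4432 -18963/4432; 18495/4432 42691/8864 -43575/8864; -18963/4432 -43575/8864 46651/8864]

x̄ = F·x = [1, -9, 12]
P̄ = F·P·Fᵀ + Q = [39 -15 -24; -15 26 -13; -24 -13 51]
y = z − H·x̄ = [18, -1]
S = H·P̄·Hᵀ + R = [93 109; 109 509]
K = P̄·Hᵀ·S⁻¹ = [-543/8864 2415/8864; 7469/17728 -3933/17728; -11801/17728 -503/17728]
x' = x̄ + K·y = [-3325/8864, -21177/17728, 821/17728]
P' = (I − K·H)·P̄ = [9987/2216 18495/4432 -18963/4432; 18495/4432 42691/8864 -43575/8864; -18963/4432 -43575/8864 46651/8864]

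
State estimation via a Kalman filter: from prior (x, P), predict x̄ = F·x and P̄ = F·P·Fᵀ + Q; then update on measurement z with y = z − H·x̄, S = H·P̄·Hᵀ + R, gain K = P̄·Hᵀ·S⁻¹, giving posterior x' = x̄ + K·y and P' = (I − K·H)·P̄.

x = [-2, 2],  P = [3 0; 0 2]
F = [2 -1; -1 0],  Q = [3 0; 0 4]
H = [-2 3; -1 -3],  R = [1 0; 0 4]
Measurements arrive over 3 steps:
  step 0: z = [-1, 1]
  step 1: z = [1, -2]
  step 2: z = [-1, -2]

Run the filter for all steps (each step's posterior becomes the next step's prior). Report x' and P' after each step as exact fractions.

step 0: x' = [-1207/7583, -3044/7583], P' = [3803/7583 1719/7583; 1719/7583 1439/7583]
step 1: x' = [1909890/6927683, 515200/989669], P' = [6512761/13855366 422147/1979338; 422147/1979338 363967/1979338]
step 2: x' = [20807484319/24789553501, 6070085217/24789553501], P' = [11640195675/24789553501 5282899059/24789553501; 5282899059/24789553501 4556978687/24789553501]

step 0: x̄ = F·x = [-6, 2]
step 0: P̄ = F·P·Fᵀ + Q = [17 -6; -6 7]
step 0: y = z − H·x̄ = [-19, 1]
step 0: S = H·P̄·Hᵀ + R = [204 -47; -47 48]
step 0: K = P̄·Hᵀ·S⁻¹ = [-2449/7583 -2240/7583; 879/7583 -1509/7583]
step 0: x' = x̄ + K·y = [-1207/7583, -3044/7583]
step 0: P' = (I − K·H)·P̄ = [3803/7583 1719/7583; 1719/7583 1439/7583]
step 1: x̄ = F·x = [630/7583, 1207/7583]
step 1: P̄ = F·P·Fᵀ + Q = [32524/7583 -5887/7583; -5887/7583 34135/7583]
step 1: y = z − H·x̄ = [5222/7583, -10915/7583]
step 1: S = H·P̄·Hᵀ + R = [515538/7583 -259828/7583; -259828/7583 334749/7583]
step 1: K = P̄·Hᵀ·S⁻¹ = [-4160435/13855366 -1922231/6927683; 247607/1979338 -189256/989669]
step 1: x' = x̄ + K·y = [1909890/6927683, 515200/989669]
step 1: P' = (I − K·H)·P̄ = [6512761/13855366 422147/1979338; 422147/1979338 363967/1979338]
step 2: x̄ = F·x = [213380/6927683, -1909890/6927683]
step 2: P̄ = F·P·Fᵀ + Q = [58344795/13855366 -10070493/13855366; -10070493/13855366 61934225/13855366]
step 2: y = z − H·x̄ = [-110179/989669, -19371656/6927683]
step 2: S = H·P̄·Hᵀ + R = [132212641/1979338 -33637851/989669; -33637851/989669 305375663/6927683]
step 2: K = P̄·Hᵀ·S⁻¹ = [-7431694173/24789553501 -6872223213/24789553501; 3105137943/24789553501 -4738458780/24789553501]
step 2: x' = x̄ + K·y = [20807484319/24789553501, 6070085217/24789553501]
step 2: P' = (I − K·H)·P̄ = [11640195675/24789553501 5282899059/24789553501; 5282899059/24789553501 4556978687/24789553501]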